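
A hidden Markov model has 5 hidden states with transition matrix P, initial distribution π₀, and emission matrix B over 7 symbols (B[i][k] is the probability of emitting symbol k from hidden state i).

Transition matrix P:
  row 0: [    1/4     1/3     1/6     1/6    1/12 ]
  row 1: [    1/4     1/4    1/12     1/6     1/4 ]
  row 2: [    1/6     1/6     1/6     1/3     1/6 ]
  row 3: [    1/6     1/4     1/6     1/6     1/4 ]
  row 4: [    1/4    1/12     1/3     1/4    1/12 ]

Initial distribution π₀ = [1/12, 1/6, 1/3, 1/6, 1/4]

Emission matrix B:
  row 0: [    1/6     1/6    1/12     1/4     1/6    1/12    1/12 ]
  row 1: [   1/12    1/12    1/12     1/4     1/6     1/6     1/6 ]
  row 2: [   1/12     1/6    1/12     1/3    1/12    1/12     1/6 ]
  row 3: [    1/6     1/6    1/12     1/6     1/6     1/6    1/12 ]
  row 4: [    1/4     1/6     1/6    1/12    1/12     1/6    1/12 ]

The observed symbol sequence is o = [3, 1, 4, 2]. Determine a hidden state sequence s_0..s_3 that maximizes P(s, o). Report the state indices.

t=0: δ = [2.083e-02, 4.167e-02, 1.111e-01, 2.778e-02, 2.083e-02]  (obs o_0=3)
t=1: δ = [3.086e-03, 1.543e-03, 3.086e-03, 6.173e-03, 3.086e-03]  ψ = [2, 2, 2, 2, 2]  (obs o_1=1)
t=2: δ = [1.715e-04, 2.572e-04, 8.573e-05, 1.715e-04, 1.286e-04]  ψ = [3, 3, 3, 2, 3]  (obs o_2=4)
t=3: δ = [5.358e-06, 5.358e-06, 3.572e-06, 3.572e-06, 1.072e-05]  ψ = [1, 1, 4, 1, 1]  (obs o_3=2)
backtrack: best end state = 4; path = [2, 3, 1, 4]

path = [2, 3, 1, 4]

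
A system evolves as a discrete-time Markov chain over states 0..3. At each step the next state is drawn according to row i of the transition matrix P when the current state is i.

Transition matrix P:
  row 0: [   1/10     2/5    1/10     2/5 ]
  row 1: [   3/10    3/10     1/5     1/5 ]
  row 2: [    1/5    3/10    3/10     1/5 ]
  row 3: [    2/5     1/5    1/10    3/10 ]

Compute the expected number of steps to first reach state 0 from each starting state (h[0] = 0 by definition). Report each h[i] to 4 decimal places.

h = [0.0000, 3.3061, 3.6735, 2.8980]

First-step conditioning: h[0] = 0; for i ≠ 0, h[i] = 1 + Σ_k P[i][k]·h[k].
  h[1] = 1 + 3/10·h[1] + 1/5·h[2] + 1/5·h[3]
  h[2] = 1 + 3/10·h[1] + 3/10·h[2] + 1/5·h[3]
  h[3] = 1 + 1/5·h[1] + 1/10·h[2] + 3/10·h[3]
Solving the 3×3 linear system over states ≠ 0 gives exactly h = [0, 162/49, 180/49, 142/49] (h[0] = 0 is the target).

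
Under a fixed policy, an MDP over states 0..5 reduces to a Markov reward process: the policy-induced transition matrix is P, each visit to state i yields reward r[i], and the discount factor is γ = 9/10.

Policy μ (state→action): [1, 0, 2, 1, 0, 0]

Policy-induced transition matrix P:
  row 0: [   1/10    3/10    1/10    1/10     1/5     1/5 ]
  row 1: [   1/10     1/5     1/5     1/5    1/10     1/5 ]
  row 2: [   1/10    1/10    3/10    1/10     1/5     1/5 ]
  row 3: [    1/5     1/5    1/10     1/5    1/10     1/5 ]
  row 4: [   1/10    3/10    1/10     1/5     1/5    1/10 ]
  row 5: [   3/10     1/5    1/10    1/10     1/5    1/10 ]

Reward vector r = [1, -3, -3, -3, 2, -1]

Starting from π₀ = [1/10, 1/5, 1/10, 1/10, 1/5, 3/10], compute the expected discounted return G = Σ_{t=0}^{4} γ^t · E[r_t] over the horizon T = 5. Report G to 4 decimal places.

G = -4.8212

t=0: π = [0.1000, 0.2000, 0.1000, 0.1000, 0.2000, 0.3000], E[r] = -1.0000, γ^t·E[r] = -1.000000, running G = -1.000000
t=1: π = [0.1700, 0.2200, 0.1400, 0.1500, 0.1700, 0.1500], E[r] = -1.1700, γ^t·E[r] = -1.053000, running G = -2.053000
t=2: π = [0.1450, 0.2200, 0.1500, 0.1540, 0.1630, 0.1680], E[r] = -1.2690, γ^t·E[r] = -1.027890, running G = -3.080890
t=3: π = [0.1490, 0.2158, 0.1520, 0.1537, 0.1626, 0.1669], E[r] = -1.2572, γ^t·E[r] = -0.916499, running G = -3.997389
t=4: π = [0.1488, 0.2160, 0.1520, 0.1532, 0.1631, 0.1671], E[r] = -1.2557, γ^t·E[r] = -0.823832, running G = -4.821221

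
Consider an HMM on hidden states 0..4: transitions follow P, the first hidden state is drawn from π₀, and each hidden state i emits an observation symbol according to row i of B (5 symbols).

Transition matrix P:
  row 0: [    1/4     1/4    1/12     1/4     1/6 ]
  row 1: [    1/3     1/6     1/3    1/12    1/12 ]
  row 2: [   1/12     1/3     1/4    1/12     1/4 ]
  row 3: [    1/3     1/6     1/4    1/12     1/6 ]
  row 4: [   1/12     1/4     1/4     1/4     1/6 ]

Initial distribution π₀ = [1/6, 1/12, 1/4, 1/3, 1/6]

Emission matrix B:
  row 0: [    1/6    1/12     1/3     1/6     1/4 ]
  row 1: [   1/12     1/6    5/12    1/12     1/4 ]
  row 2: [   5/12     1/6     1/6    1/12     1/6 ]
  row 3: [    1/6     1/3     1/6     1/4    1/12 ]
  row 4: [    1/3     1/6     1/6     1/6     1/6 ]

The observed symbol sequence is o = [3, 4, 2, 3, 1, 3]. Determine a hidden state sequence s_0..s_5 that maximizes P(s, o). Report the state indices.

t=0: δ = [2.778e-02, 6.944e-03, 2.083e-02, 8.333e-02, 2.778e-02]  (obs o_0=3)
t=1: δ = [6.944e-03, 3.472e-03, 3.472e-03, 5.787e-04, 2.315e-03]  ψ = [3, 3, 3, 0, 3]  (obs o_1=4)
t=2: δ = [5.787e-04, 7.234e-04, 1.929e-04, 2.894e-04, 1.929e-04]  ψ = [0, 0, 1, 0, 0]  (obs o_2=2)
t=3: δ = [4.019e-05, 1.206e-05, 2.009e-05, 3.617e-05, 1.608e-05]  ψ = [1, 0, 1, 0, 0]  (obs o_3=3)
t=4: δ = [1.005e-06, 1.674e-06, 1.507e-06, 3.349e-06, 1.116e-06]  ψ = [3, 0, 3, 0, 0]  (obs o_4=1)
t=5: δ = [1.861e-07, 4.651e-08, 6.977e-08, 6.977e-08, 9.303e-08]  ψ = [3, 3, 3, 3, 3]  (obs o_5=3)
backtrack: best end state = 0; path = [3, 0, 1, 0, 3, 0]

path = [3, 0, 1, 0, 3, 0]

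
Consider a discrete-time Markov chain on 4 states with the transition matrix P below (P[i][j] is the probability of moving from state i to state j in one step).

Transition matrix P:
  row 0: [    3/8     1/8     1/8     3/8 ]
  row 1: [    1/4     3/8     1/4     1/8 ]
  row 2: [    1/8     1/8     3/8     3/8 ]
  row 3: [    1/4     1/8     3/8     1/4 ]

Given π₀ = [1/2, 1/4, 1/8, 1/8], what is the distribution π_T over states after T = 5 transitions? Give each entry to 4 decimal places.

t=0: π = [0.5000, 0.2500, 0.1250, 0.1250]
t=1: π = [0.2969, 0.1875, 0.2188, 0.2969]
t=2: π = [0.2598, 0.1719, 0.2773, 0.2910]
t=3: π = [0.2478, 0.1680, 0.2886, 0.2957]
t=4: π = [0.2449, 0.1670, 0.2921, 0.2961]
t=5: π = [0.2441, 0.1667, 0.2929, 0.2962]

π = [0.2441, 0.1667, 0.2929, 0.2962]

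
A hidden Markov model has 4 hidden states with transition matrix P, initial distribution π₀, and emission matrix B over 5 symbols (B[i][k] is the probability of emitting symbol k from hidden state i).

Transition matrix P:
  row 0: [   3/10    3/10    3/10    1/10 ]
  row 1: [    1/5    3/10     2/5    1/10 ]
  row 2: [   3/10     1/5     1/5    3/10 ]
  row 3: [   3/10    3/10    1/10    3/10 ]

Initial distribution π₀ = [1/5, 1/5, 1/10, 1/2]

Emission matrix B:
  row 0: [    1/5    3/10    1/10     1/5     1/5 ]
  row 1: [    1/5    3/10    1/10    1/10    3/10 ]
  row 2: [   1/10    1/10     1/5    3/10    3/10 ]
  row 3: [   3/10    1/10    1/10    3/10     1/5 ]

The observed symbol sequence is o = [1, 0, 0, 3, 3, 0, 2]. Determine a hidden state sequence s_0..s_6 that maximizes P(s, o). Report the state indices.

path = [3, 3, 3, 3, 3, 1, 2]

t=0: δ = [6.000e-02, 6.000e-02, 1.000e-02, 5.000e-02]  (obs o_0=1)
t=1: δ = [3.600e-03, 3.600e-03, 2.400e-03, 4.500e-03]  ψ = [0, 0, 1, 3]  (obs o_1=0)
t=2: δ = [2.700e-04, 2.700e-04, 1.440e-04, 4.050e-04]  ψ = [3, 3, 1, 3]  (obs o_2=0)
t=3: δ = [2.430e-05, 1.215e-05, 3.240e-05, 3.645e-05]  ψ = [3, 3, 1, 3]  (obs o_3=3)
t=4: δ = [2.187e-06, 1.093e-06, 2.187e-06, 3.281e-06]  ψ = [3, 3, 0, 3]  (obs o_4=3)
t=5: δ = [1.968e-07, 1.968e-07, 6.561e-08, 2.952e-07]  ψ = [3, 3, 0, 3]  (obs o_5=0)
t=6: δ = [8.857e-09, 8.857e-09, 1.575e-08, 8.857e-09]  ψ = [3, 3, 1, 3]  (obs o_6=2)
backtrack: best end state = 2; path = [3, 3, 3, 3, 3, 1, 2]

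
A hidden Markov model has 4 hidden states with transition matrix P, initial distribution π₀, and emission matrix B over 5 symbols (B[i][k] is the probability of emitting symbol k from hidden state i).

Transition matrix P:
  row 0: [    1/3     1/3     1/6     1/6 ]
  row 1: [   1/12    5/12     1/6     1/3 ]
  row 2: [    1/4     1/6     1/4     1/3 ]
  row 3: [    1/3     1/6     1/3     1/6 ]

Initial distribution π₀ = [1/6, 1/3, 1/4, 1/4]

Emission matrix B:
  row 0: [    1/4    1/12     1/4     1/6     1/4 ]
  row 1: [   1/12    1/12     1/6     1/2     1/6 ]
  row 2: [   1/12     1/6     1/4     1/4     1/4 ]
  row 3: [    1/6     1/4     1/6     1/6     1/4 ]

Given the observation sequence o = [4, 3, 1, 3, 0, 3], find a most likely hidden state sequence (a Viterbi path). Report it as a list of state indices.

path = [1, 1, 3, 2, 0, 1]

t=0: δ = [4.167e-02, 5.556e-02, 6.250e-02, 6.250e-02]  (obs o_0=4)
t=1: δ = [3.472e-03, 1.157e-02, 5.208e-03, 3.472e-03]  ψ = [3, 1, 3, 2]  (obs o_1=3)
t=2: δ = [1.085e-04, 4.019e-04, 3.215e-04, 9.645e-04]  ψ = [2, 1, 1, 1]  (obs o_2=1)
t=3: δ = [5.358e-05, 8.372e-05, 8.038e-05, 2.679e-05]  ψ = [3, 1, 3, 3]  (obs o_3=3)
t=4: δ = [5.023e-06, 2.907e-06, 1.674e-06, 4.651e-06]  ψ = [2, 1, 2, 1]  (obs o_4=0)
t=5: δ = [2.791e-07, 8.372e-07, 3.876e-07, 1.615e-07]  ψ = [0, 0, 3, 1]  (obs o_5=3)
backtrack: best end state = 1; path = [1, 1, 3, 2, 0, 1]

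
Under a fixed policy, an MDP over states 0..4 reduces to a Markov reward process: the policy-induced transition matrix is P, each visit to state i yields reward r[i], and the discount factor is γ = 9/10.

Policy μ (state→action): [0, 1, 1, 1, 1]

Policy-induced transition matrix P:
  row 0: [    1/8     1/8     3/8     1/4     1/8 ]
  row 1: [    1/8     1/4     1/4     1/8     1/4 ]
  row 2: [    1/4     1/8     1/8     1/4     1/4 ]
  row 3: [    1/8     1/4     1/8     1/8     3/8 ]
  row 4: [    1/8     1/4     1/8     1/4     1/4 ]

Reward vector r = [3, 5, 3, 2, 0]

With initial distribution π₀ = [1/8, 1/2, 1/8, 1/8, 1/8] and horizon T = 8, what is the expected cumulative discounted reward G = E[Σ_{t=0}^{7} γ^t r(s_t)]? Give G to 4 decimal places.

t=0: π = [0.1250, 0.5000, 0.1250, 0.1250, 0.1250], E[r] = 3.5000, γ^t·E[r] = 3.500000, running G = 3.500000
t=1: π = [0.1406, 0.2188, 0.2188, 0.1719, 0.2500], E[r] = 2.5156, γ^t·E[r] = 2.264063, running G = 5.764063
t=2: π = [0.1523, 0.2051, 0.1875, 0.2012, 0.2539], E[r] = 2.4473, γ^t·E[r] = 1.982285, running G = 7.746348
t=3: π = [0.1484, 0.2075, 0.1887, 0.1992, 0.2561], E[r] = 2.4475, γ^t·E[r] = 1.784235, running G = 9.530582
t=4: π = [0.1486, 0.2079, 0.1880, 0.1992, 0.2563], E[r] = 2.4475, γ^t·E[r] = 1.605811, running G = 11.136393
t=5: π = [0.1485, 0.2079, 0.1881, 0.1991, 0.2563], E[r] = 2.4478, γ^t·E[r] = 1.445374, running G = 12.581768
t=6: π = [0.1485, 0.2079, 0.1881, 0.1991, 0.2563], E[r] = 2.4477, γ^t·E[r] = 1.300829, running G = 13.882597
t=7: π = [0.1485, 0.2079, 0.1881, 0.1991, 0.2563], E[r] = 2.4477, γ^t·E[r] = 1.170749, running G = 15.053346

G = 15.0533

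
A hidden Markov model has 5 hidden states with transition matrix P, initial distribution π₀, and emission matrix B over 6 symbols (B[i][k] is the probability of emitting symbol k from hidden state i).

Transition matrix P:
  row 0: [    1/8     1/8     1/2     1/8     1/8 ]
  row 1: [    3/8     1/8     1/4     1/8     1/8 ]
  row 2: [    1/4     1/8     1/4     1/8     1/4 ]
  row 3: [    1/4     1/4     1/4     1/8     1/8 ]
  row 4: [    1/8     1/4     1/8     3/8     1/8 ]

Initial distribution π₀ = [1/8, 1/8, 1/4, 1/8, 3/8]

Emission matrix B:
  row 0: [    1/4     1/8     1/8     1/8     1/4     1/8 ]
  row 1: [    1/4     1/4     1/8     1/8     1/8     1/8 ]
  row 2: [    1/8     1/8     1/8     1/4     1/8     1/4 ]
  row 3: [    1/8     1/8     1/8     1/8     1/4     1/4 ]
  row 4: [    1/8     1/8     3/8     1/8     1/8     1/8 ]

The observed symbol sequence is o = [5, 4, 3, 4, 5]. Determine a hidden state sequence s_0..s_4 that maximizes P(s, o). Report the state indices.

t=0: δ = [1.562e-02, 1.562e-02, 6.250e-02, 3.125e-02, 4.688e-02]  (obs o_0=5)
t=1: δ = [3.906e-03, 1.465e-03, 1.953e-03, 4.395e-03, 1.953e-03]  ψ = [2, 4, 2, 4, 2]  (obs o_1=4)
t=2: δ = [1.373e-04, 1.373e-04, 4.883e-04, 9.155e-05, 6.866e-05]  ψ = [3, 3, 0, 4, 3]  (obs o_2=3)
t=3: δ = [3.052e-05, 7.629e-06, 1.526e-05, 1.526e-05, 1.526e-05]  ψ = [2, 2, 2, 2, 2]  (obs o_3=4)
t=4: δ = [4.768e-07, 4.768e-07, 3.815e-06, 1.431e-06, 4.768e-07]  ψ = [0, 0, 0, 4, 0]  (obs o_4=5)
backtrack: best end state = 2; path = [2, 0, 2, 0, 2]

path = [2, 0, 2, 0, 2]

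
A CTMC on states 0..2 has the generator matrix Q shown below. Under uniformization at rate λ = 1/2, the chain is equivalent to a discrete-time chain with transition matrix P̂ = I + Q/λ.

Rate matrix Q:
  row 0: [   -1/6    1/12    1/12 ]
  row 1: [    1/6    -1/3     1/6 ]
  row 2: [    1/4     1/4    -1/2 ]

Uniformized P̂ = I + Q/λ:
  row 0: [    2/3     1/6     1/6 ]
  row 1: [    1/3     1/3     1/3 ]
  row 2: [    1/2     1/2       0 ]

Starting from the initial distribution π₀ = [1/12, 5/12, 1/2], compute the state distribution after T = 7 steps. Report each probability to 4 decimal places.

π = [0.5454, 0.2728, 0.1818]

t=0: π = [0.0833, 0.4167, 0.5000]
t=1: π = [0.4444, 0.4028, 0.1528]
t=2: π = [0.5069, 0.2847, 0.2083]
t=3: π = [0.5370, 0.2836, 0.1794]
t=4: π = [0.5422, 0.2737, 0.1840]
t=5: π = [0.5448, 0.2736, 0.1816]
t=6: π = [0.5452, 0.2728, 0.1820]
t=7: π = [0.5454, 0.2728, 0.1818]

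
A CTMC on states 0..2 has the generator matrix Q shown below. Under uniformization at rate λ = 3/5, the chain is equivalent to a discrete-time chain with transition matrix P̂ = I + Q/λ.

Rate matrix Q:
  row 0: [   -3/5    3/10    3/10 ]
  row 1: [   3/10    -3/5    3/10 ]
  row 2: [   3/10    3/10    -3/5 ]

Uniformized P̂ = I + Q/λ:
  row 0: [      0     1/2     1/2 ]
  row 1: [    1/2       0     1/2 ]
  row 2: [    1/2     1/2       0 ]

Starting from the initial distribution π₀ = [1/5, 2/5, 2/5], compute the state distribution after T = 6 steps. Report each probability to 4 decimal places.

t=0: π = [0.2000, 0.4000, 0.4000]
t=1: π = [0.4000, 0.3000, 0.3000]
t=2: π = [0.3000, 0.3500, 0.3500]
t=3: π = [0.3500, 0.3250, 0.3250]
t=4: π = [0.3250, 0.3375, 0.3375]
t=5: π = [0.3375, 0.3313, 0.3313]
t=6: π = [0.3313, 0.3344, 0.3344]

π = [0.3313, 0.3344, 0.3344]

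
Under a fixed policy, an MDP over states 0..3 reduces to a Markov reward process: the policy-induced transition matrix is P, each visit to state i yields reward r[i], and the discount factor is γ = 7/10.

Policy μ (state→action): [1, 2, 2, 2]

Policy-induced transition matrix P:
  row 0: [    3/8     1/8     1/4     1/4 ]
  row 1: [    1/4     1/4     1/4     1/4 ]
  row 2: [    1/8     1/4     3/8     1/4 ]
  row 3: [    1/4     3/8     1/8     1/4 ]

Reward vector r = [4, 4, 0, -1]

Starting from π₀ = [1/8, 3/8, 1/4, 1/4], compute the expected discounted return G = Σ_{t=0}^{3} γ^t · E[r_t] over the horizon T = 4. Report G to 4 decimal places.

t=0: π = [0.1250, 0.3750, 0.2500, 0.2500], E[r] = 1.7500, γ^t·E[r] = 1.750000, running G = 1.750000
t=1: π = [0.2344, 0.2656, 0.2500, 0.2500], E[r] = 1.7500, γ^t·E[r] = 1.225000, running G = 2.975000
t=2: π = [0.2480, 0.2520, 0.2500, 0.2500], E[r] = 1.7500, γ^t·E[r] = 0.857500, running G = 3.832500
t=3: π = [0.2498, 0.2502, 0.2500, 0.2500], E[r] = 1.7500, γ^t·E[r] = 0.600250, running G = 4.432750

G = 4.4328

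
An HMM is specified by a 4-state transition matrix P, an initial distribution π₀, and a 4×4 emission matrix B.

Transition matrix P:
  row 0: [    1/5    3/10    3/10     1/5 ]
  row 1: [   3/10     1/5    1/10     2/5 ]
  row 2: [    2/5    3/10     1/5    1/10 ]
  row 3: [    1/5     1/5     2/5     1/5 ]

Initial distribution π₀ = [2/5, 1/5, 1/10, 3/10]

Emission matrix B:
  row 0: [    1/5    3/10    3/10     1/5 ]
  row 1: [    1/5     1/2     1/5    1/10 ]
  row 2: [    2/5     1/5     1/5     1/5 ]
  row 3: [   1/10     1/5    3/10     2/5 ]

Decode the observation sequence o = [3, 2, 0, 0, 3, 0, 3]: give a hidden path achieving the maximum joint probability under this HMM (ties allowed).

path = [3, 3, 2, 1, 3, 2, 0]

t=0: δ = [8.000e-02, 2.000e-02, 2.000e-02, 1.200e-01]  (obs o_0=3)
t=1: δ = [7.200e-03, 4.800e-03, 9.600e-03, 7.200e-03]  ψ = [3, 0, 3, 3]  (obs o_1=2)
t=2: δ = [7.680e-04, 5.760e-04, 1.152e-03, 1.920e-04]  ψ = [2, 2, 3, 1]  (obs o_2=0)
t=3: δ = [9.216e-05, 6.912e-05, 9.216e-05, 2.304e-05]  ψ = [2, 2, 0, 1]  (obs o_3=0)
t=4: δ = [7.373e-06, 2.765e-06, 5.530e-06, 1.106e-05]  ψ = [2, 0, 0, 1]  (obs o_4=3)
t=5: δ = [4.424e-07, 4.424e-07, 1.769e-06, 2.212e-07]  ψ = [2, 0, 3, 3]  (obs o_5=0)
t=6: δ = [1.416e-07, 5.308e-08, 7.078e-08, 7.078e-08]  ψ = [2, 2, 2, 1]  (obs o_6=3)
backtrack: best end state = 0; path = [3, 3, 2, 1, 3, 2, 0]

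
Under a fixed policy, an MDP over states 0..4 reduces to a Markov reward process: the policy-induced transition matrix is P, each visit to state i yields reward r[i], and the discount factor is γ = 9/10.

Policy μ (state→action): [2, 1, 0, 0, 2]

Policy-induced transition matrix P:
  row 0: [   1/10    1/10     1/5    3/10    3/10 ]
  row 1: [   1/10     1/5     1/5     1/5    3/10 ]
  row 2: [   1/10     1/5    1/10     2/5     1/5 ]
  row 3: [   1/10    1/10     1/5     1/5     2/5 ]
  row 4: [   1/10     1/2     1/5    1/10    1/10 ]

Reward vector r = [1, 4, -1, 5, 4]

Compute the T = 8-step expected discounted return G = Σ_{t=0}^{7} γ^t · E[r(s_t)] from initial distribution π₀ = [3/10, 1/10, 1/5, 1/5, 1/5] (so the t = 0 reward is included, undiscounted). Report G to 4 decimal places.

t=0: π = [0.3000, 0.1000, 0.2000, 0.2000, 0.2000], E[r] = 2.3000, γ^t·E[r] = 2.300000, running G = 2.300000
t=1: π = [0.1000, 0.2100, 0.1800, 0.2500, 0.2600], E[r] = 3.0500, γ^t·E[r] = 2.745000, running G = 5.045000
t=2: π = [0.1000, 0.2430, 0.1820, 0.2200, 0.2550], E[r] = 3.0100, γ^t·E[r] = 2.438100, running G = 7.483100
t=3: π = [0.1000, 0.2445, 0.1818, 0.2209, 0.2528], E[r] = 3.0119, γ^t·E[r] = 2.195675, running G = 9.678775
t=4: π = [0.1000, 0.2438, 0.1818, 0.2211, 0.2534], E[r] = 3.0120, γ^t·E[r] = 1.976160, running G = 11.654935
t=5: π = [0.1000, 0.2439, 0.1818, 0.2210, 0.2533], E[r] = 3.0119, γ^t·E[r] = 1.778520, running G = 13.433455
t=6: π = [0.1000, 0.2439, 0.1818, 0.2210, 0.2533], E[r] = 3.0119, γ^t·E[r] = 1.600672, running G = 15.034127
t=7: π = [0.1000, 0.2439, 0.1818, 0.2210, 0.2533], E[r] = 3.0119, γ^t·E[r] = 1.440604, running G = 16.474731

G = 16.4747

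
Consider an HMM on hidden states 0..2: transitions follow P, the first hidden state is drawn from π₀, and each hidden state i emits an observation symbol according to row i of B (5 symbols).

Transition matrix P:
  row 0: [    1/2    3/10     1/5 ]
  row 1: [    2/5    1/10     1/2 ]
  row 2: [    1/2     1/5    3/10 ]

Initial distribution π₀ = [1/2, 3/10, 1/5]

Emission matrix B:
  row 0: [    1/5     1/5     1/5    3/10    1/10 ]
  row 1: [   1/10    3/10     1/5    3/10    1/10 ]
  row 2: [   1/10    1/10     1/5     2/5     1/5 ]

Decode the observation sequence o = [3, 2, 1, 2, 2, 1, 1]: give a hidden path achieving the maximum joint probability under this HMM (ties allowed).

path = [0, 0, 0, 0, 0, 0, 0]

t=0: δ = [1.500e-01, 9.000e-02, 8.000e-02]  (obs o_0=3)
t=1: δ = [1.500e-02, 9.000e-03, 9.000e-03]  ψ = [0, 0, 1]  (obs o_1=2)
t=2: δ = [1.500e-03, 1.350e-03, 4.500e-04]  ψ = [0, 0, 1]  (obs o_2=1)
t=3: δ = [1.500e-04, 9.000e-05, 1.350e-04]  ψ = [0, 0, 1]  (obs o_3=2)
t=4: δ = [1.500e-05, 9.000e-06, 9.000e-06]  ψ = [0, 0, 1]  (obs o_4=2)
t=5: δ = [1.500e-06, 1.350e-06, 4.500e-07]  ψ = [0, 0, 1]  (obs o_5=1)
t=6: δ = [1.500e-07, 1.350e-07, 6.750e-08]  ψ = [0, 0, 1]  (obs o_6=1)
backtrack: best end state = 0; path = [0, 0, 0, 0, 0, 0, 0]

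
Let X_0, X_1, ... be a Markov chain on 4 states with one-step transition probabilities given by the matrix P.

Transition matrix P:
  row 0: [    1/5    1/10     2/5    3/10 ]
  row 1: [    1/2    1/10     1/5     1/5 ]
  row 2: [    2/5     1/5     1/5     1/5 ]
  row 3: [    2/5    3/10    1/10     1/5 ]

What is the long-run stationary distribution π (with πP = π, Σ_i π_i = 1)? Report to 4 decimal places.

π = [0.3476, 0.1716, 0.2460, 0.2348]

Balance equations π_j = Σ_i π_i·P[i][j]:
  π_0 = 1/5·π_0 + 1/2·π_1 + 2/5·π_2 + 2/5·π_3
  π_1 = 1/10·π_0 + 1/10·π_1 + 1/5·π_2 + 3/10·π_3
  π_2 = 2/5·π_0 + 1/5·π_1 + 1/5·π_2 + 1/10·π_3
  normalize: π_0 + π_1 + π_2 + π_3 = 1
Solving the linear system gives exactly π = [154/443, 76/443, 109/443, 104/443].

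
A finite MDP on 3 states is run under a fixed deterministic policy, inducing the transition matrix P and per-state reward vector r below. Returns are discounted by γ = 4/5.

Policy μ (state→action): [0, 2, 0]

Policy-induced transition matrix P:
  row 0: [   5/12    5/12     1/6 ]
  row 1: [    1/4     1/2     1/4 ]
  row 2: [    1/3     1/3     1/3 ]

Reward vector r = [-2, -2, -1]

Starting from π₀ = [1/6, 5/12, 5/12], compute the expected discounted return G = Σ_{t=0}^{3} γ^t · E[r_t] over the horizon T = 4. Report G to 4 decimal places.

G = -4.9882

t=0: π = [0.1667, 0.4167, 0.4167], E[r] = -1.5833, γ^t·E[r] = -1.583333, running G = -1.583333
t=1: π = [0.3125, 0.4167, 0.2708], E[r] = -1.7292, γ^t·E[r] = -1.383333, running G = -2.966667
t=2: π = [0.3247, 0.4288, 0.2465], E[r] = -1.7535, γ^t·E[r] = -1.122222, running G = -4.088889
t=3: π = [0.3247, 0.4319, 0.2435], E[r] = -1.7565, γ^t·E[r] = -0.899333, running G = -4.988222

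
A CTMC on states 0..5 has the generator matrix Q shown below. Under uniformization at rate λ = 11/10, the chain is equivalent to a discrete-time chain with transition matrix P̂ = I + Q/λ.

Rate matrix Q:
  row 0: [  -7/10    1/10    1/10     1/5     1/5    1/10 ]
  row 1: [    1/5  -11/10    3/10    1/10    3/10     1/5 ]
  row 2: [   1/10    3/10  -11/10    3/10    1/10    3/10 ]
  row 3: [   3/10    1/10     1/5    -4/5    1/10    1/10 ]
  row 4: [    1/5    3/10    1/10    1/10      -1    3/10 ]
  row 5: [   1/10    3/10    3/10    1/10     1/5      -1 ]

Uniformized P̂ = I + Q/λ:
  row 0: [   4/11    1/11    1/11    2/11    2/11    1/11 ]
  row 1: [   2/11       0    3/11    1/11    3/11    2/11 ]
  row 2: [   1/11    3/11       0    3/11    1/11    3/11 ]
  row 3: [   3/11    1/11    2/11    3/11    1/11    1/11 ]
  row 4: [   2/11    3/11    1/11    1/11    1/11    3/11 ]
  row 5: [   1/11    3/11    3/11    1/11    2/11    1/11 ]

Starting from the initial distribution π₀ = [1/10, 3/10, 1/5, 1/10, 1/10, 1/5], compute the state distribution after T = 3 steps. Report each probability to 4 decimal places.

t=0: π = [0.1000, 0.3000, 0.2000, 0.1000, 0.1000, 0.2000]
t=1: π = [0.1727, 0.1545, 0.1727, 0.1545, 0.1727, 0.1727]
t=2: π = [0.1959, 0.1711, 0.1488, 0.1661, 0.1504, 0.1678]
t=3: π = [0.2038, 0.1603, 0.1541, 0.1660, 0.1551, 0.1609]

π = [0.2038, 0.1603, 0.1541, 0.1660, 0.1551, 0.1609]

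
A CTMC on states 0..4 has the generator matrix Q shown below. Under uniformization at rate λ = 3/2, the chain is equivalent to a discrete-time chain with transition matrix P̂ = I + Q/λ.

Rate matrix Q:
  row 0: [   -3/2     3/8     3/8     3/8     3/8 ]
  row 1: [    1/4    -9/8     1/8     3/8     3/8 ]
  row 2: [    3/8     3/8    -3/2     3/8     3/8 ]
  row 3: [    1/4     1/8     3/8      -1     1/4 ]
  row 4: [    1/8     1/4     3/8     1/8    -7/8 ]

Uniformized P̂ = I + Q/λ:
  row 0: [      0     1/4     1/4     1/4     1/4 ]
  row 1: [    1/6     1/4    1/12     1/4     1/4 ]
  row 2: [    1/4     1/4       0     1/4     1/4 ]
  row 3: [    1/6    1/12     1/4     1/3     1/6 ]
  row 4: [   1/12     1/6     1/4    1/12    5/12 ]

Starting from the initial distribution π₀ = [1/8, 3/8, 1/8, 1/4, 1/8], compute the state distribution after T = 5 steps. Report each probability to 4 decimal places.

π = [0.1356, 0.1898, 0.1747, 0.2223, 0.2777]

t=0: π = [0.1250, 0.3750, 0.1250, 0.2500, 0.1250]
t=1: π = [0.1458, 0.1979, 0.1563, 0.2500, 0.2500]
t=2: π = [0.1345, 0.1875, 0.1780, 0.2292, 0.2708]
t=3: π = [0.1365, 0.1892, 0.1743, 0.2240, 0.2760]
t=4: π = [0.1354, 0.1897, 0.1749, 0.2227, 0.2773]
t=5: π = [0.1356, 0.1898, 0.1747, 0.2223, 0.2777]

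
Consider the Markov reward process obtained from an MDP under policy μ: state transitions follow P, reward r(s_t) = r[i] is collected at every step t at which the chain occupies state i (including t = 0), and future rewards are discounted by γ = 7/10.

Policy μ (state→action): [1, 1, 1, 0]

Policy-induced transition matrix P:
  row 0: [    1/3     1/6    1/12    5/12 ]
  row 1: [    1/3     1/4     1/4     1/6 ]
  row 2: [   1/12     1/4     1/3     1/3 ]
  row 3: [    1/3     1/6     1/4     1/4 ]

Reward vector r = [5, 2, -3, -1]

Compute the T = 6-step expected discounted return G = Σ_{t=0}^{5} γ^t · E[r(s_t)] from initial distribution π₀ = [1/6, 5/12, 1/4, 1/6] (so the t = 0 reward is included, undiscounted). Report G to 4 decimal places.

t=0: π = [0.1667, 0.4167, 0.2500, 0.1667], E[r] = 0.7500, γ^t·E[r] = 0.750000, running G = 0.750000
t=1: π = [0.2708, 0.2222, 0.2431, 0.2639], E[r] = 0.8056, γ^t·E[r] = 0.563889, running G = 1.313889
t=2: π = [0.2726, 0.2054, 0.2251, 0.2969], E[r] = 0.8015, γ^t·E[r] = 0.392737, running G = 1.706626
t=3: π = [0.2771, 0.2025, 0.2233, 0.2971], E[r] = 0.8233, γ^t·E[r] = 0.282393, running G = 1.989019
t=4: π = [0.2775, 0.2022, 0.2224, 0.2979], E[r] = 0.8266, γ^t·E[r] = 0.198467, running G = 2.187486
t=5: π = [0.2777, 0.2020, 0.2223, 0.2979], E[r] = 0.8279, γ^t·E[r] = 0.139149, running G = 2.326635

G = 2.3266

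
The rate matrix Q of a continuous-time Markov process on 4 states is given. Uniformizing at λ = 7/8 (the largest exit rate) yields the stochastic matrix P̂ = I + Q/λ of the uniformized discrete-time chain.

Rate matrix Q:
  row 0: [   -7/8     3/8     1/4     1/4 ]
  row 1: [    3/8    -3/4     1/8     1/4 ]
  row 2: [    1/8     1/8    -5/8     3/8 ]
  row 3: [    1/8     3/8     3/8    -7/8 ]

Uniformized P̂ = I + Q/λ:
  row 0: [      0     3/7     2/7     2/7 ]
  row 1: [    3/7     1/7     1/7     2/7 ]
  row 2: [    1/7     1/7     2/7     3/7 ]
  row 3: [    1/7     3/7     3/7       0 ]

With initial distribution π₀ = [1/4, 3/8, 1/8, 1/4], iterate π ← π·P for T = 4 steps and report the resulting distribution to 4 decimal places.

t=0: π = [0.2500, 0.3750, 0.1250, 0.2500]
t=1: π = [0.2143, 0.2857, 0.2679, 0.2321]
t=2: π = [0.1939, 0.2704, 0.2781, 0.2577]
t=3: π = [0.1924, 0.2719, 0.2839, 0.2518]
t=4: π = [0.1930, 0.2698, 0.2829, 0.2543]

π = [0.1930, 0.2698, 0.2829, 0.2543]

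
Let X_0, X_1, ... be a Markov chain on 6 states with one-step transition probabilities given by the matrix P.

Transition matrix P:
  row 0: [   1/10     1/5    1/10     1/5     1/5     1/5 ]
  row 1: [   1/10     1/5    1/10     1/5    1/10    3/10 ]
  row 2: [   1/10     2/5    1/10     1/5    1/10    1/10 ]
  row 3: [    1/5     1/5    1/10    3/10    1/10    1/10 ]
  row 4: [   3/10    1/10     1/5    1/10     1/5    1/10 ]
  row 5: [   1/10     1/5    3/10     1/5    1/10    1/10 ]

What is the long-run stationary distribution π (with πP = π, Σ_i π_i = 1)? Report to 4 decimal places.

Balance equations π_j = Σ_i π_i·P[i][j]:
  π_0 = 1/10·π_0 + 1/10·π_1 + 1/10·π_2 + 1/5·π_3 + 3/10·π_4 + 1/10·π_5
  π_1 = 1/5·π_0 + 1/5·π_1 + 2/5·π_2 + 1/5·π_3 + 1/10·π_4 + 1/5·π_5
  π_2 = 1/10·π_0 + 1/10·π_1 + 1/10·π_2 + 1/10·π_3 + 1/5·π_4 + 3/10·π_5
  π_3 = 1/5·π_0 + 1/5·π_1 + 1/5·π_2 + 3/10·π_3 + 1/10·π_4 + 1/5·π_5
  π_4 = 1/5·π_0 + 1/10·π_1 + 1/10·π_2 + 1/10·π_3 + 1/5·π_4 + 1/10·π_5
  normalize: π_0 + π_1 + π_2 + π_3 + π_4 + π_5 = 1
Solving the linear system gives exactly π = [116/793, 5313/24583, 7095/49166, 165/793, 101/793, 597/3782].

π = [0.1463, 0.2161, 0.1443, 0.2081, 0.1274, 0.1579]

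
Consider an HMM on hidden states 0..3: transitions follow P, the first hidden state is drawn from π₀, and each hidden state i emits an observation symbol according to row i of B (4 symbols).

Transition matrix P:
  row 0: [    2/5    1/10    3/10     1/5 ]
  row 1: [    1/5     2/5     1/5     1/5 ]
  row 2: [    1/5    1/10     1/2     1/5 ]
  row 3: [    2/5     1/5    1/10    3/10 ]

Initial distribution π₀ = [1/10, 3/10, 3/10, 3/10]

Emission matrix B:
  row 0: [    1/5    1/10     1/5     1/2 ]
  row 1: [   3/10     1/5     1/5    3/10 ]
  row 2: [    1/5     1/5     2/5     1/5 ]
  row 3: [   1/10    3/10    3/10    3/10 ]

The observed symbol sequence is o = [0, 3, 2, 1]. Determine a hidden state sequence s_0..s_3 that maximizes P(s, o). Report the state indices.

t=0: δ = [2.000e-02, 9.000e-02, 6.000e-02, 3.000e-02]  (obs o_0=0)
t=1: δ = [9.000e-03, 1.080e-02, 6.000e-03, 5.400e-03]  ψ = [1, 1, 2, 1]  (obs o_1=3)
t=2: δ = [7.200e-04, 8.640e-04, 1.200e-03, 6.480e-04]  ψ = [0, 1, 2, 1]  (obs o_2=2)
t=3: δ = [2.880e-05, 6.912e-05, 1.200e-04, 7.200e-05]  ψ = [0, 1, 2, 2]  (obs o_3=1)
backtrack: best end state = 2; path = [2, 2, 2, 2]

path = [2, 2, 2, 2]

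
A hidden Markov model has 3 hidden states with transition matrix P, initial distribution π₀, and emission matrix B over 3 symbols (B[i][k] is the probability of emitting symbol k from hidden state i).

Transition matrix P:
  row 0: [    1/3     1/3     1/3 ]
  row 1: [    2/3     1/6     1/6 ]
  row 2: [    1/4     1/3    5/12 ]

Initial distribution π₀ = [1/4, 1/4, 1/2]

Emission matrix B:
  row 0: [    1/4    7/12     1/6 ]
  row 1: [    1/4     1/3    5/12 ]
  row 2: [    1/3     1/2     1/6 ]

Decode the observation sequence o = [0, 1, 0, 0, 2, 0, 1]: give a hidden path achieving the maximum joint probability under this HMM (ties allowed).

t=0: δ = [6.250e-02, 6.250e-02, 1.667e-01]  (obs o_0=0)
t=1: δ = [2.431e-02, 1.852e-02, 3.472e-02]  ψ = [1, 2, 2]  (obs o_1=1)
t=2: δ = [3.086e-03, 2.894e-03, 4.823e-03]  ψ = [1, 2, 2]  (obs o_2=0)
t=3: δ = [4.823e-04, 4.019e-04, 6.698e-04]  ψ = [1, 2, 2]  (obs o_3=0)
t=4: δ = [4.465e-05, 9.303e-05, 4.651e-05]  ψ = [1, 2, 2]  (obs o_4=2)
t=5: δ = [1.550e-05, 3.876e-06, 6.460e-06]  ψ = [1, 1, 2]  (obs o_5=0)
t=6: δ = [3.015e-06, 1.723e-06, 2.584e-06]  ψ = [0, 0, 0]  (obs o_6=1)
backtrack: best end state = 0; path = [2, 2, 2, 2, 1, 0, 0]

path = [2, 2, 2, 2, 1, 0, 0]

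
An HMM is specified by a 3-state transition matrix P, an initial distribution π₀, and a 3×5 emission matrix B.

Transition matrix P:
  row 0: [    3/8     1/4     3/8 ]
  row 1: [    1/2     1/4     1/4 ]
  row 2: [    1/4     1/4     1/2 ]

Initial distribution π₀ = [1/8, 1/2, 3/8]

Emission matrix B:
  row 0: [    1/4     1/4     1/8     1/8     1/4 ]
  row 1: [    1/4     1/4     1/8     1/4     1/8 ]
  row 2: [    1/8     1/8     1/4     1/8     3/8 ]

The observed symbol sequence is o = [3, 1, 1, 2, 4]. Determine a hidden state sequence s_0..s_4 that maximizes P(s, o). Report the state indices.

path = [1, 0, 0, 2, 2]

t=0: δ = [1.562e-02, 1.250e-01, 4.688e-02]  (obs o_0=3)
t=1: δ = [1.562e-02, 7.812e-03, 3.906e-03]  ψ = [1, 1, 1]  (obs o_1=1)
t=2: δ = [1.465e-03, 9.766e-04, 7.324e-04]  ψ = [0, 0, 0]  (obs o_2=1)
t=3: δ = [6.866e-05, 4.578e-05, 1.373e-04]  ψ = [0, 0, 0]  (obs o_3=2)
t=4: δ = [8.583e-06, 4.292e-06, 2.575e-05]  ψ = [2, 2, 2]  (obs o_4=4)
backtrack: best end state = 2; path = [1, 0, 0, 2, 2]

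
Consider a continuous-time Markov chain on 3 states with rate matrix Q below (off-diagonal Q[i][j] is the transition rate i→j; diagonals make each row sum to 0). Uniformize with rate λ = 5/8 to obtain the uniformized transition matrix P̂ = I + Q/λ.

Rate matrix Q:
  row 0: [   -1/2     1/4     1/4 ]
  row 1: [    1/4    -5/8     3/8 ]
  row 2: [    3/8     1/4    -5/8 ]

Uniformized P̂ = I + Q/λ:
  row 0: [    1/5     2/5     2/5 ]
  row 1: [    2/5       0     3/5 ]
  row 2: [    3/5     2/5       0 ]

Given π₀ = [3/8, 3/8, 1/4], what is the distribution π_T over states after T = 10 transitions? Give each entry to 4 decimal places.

t=0: π = [0.3750, 0.3750, 0.2500]
t=1: π = [0.3750, 0.2500, 0.3750]
t=2: π = [0.4000, 0.3000, 0.3000]
t=3: π = [0.3800, 0.2800, 0.3400]
t=4: π = [0.3920, 0.2880, 0.3200]
t=5: π = [0.3856, 0.2848, 0.3296]
t=6: π = [0.3888, 0.2861, 0.3251]
t=7: π = [0.3873, 0.2856, 0.3272]
t=8: π = [0.3880, 0.2858, 0.3262]
t=9: π = [0.3877, 0.2857, 0.3267]
t=10: π = [0.3878, 0.2857, 0.3265]

π = [0.3878, 0.2857, 0.3265]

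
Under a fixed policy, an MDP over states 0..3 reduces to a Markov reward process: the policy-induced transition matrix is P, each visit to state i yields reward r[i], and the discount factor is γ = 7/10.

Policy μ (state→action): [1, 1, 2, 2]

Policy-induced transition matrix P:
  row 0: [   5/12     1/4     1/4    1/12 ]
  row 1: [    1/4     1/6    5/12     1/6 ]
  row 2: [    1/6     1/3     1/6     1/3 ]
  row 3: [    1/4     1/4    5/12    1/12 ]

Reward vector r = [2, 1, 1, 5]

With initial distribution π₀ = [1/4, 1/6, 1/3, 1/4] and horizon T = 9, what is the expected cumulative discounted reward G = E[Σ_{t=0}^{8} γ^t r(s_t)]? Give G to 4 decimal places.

G = 6.6152

t=0: π = [0.2500, 0.1667, 0.3333, 0.2500], E[r] = 2.2500, γ^t·E[r] = 2.250000, running G = 2.250000
t=1: π = [0.2639, 0.2639, 0.2917, 0.1806], E[r] = 1.9861, γ^t·E[r] = 1.390278, running G = 3.640278
t=2: π = [0.2697, 0.2523, 0.2998, 0.1782], E[r] = 1.9826, γ^t·E[r] = 0.971493, running G = 4.611771
t=3: π = [0.2700, 0.2540, 0.2968, 0.1793], E[r] = 1.9872, γ^t·E[r] = 0.681600, running G = 5.293371
t=4: π = [0.2703, 0.2536, 0.2975, 0.1787], E[r] = 1.9850, γ^t·E[r] = 0.476605, running G = 5.769976
t=5: π = [0.2703, 0.2537, 0.2973, 0.1788], E[r] = 1.9856, γ^t·E[r] = 0.333718, running G = 6.103693
t=6: π = [0.2703, 0.2536, 0.2973, 0.1788], E[r] = 1.9854, γ^t·E[r] = 0.233582, running G = 6.337275
t=7: π = [0.2703, 0.2536, 0.2973, 0.1788], E[r] = 1.9855, γ^t·E[r] = 0.163511, running G = 6.500786
t=8: π = [0.2703, 0.2536, 0.2973, 0.1788], E[r] = 1.9854, γ^t·E[r] = 0.114457, running G = 6.615243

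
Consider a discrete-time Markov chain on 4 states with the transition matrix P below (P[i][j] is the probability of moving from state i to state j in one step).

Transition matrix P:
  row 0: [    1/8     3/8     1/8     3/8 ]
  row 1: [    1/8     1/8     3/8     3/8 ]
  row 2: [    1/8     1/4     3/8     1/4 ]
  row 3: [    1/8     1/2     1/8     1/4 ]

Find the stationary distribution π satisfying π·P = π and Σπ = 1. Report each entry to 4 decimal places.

Balance equations π_j = Σ_i π_i·P[i][j]:
  π_0 = 1/8·π_0 + 1/8·π_1 + 1/8·π_2 + 1/8·π_3
  π_1 = 3/8·π_0 + 1/8·π_1 + 1/4·π_2 + 1/2·π_3
  π_2 = 1/8·π_0 + 3/8·π_1 + 3/8·π_2 + 1/8·π_3
  normalize: π_0 + π_1 + π_2 + π_3 = 1
Solving the linear system gives exactly π = [1/8, 17/56, 15/56, 17/56].

π = [0.1250, 0.3036, 0.2679, 0.3036]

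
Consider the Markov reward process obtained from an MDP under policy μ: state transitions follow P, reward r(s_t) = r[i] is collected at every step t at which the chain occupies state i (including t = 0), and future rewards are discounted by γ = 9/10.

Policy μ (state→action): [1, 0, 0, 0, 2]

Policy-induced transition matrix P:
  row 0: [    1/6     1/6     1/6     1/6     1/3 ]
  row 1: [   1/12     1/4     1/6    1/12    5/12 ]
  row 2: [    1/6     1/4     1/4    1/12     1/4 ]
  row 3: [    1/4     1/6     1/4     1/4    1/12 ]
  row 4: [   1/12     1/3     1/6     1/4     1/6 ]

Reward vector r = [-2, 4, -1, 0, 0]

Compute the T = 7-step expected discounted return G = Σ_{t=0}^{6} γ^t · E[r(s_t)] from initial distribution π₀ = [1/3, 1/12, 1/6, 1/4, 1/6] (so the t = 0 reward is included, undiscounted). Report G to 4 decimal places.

G = 1.4513

t=0: π = [0.3333, 0.0833, 0.1667, 0.2500, 0.1667], E[r] = -0.5000, γ^t·E[r] = -0.500000, running G = -0.500000
t=1: π = [0.1667, 0.2153, 0.2014, 0.1806, 0.2361], E[r] = 0.3264, γ^t·E[r] = 0.293750, running G = -0.206250
t=2: π = [0.1441, 0.2407, 0.1985, 0.1667, 0.2500], E[r] = 0.4763, γ^t·E[r] = 0.385781, running G = 0.179531
t=3: π = [0.1397, 0.2449, 0.1971, 0.1648, 0.2535], E[r] = 0.5033, γ^t·E[r] = 0.366926, running G = 0.546457
t=4: π = [0.1389, 0.2458, 0.1968, 0.1647, 0.2539], E[r] = 0.5085, γ^t·E[r] = 0.333613, running G = 0.880071
t=5: π = [0.1388, 0.2459, 0.1968, 0.1647, 0.2539], E[r] = 0.5091, γ^t·E[r] = 0.300640, running G = 1.180711
t=6: π = [0.1387, 0.2459, 0.1968, 0.1647, 0.2539], E[r] = 0.5092, γ^t·E[r] = 0.270628, running G = 1.451339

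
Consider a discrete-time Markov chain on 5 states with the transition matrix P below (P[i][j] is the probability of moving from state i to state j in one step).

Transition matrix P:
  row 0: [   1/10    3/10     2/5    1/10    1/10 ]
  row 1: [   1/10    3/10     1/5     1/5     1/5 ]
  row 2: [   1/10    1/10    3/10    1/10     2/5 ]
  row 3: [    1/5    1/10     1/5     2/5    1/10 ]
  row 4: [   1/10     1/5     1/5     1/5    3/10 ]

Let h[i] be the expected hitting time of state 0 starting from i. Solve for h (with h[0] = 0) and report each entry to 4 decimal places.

First-step conditioning: h[0] = 0; for i ≠ 0, h[i] = 1 + Σ_k P[i][k]·h[k].
  h[1] = 1 + 3/10·h[1] + 1/5·h[2] + 1/5·h[3] + 1/5·h[4]
  h[2] = 1 + 1/10·h[1] + 3/10·h[2] + 1/10·h[3] + 2/5·h[4]
  h[3] = 1 + 1/10·h[1] + 1/5·h[2] + 2/5·h[3] + 1/10·h[4]
  h[4] = 1 + 1/5·h[1] + 1/5·h[2] + 1/5·h[3] + 3/10·h[4]
Solving the 4×4 linear system over states ≠ 0 gives exactly h = [0, 90/11, 365/44, 315/44, 90/11] (h[0] = 0 is the target).

h = [0.0000, 8.1818, 8.2955, 7.1591, 8.1818]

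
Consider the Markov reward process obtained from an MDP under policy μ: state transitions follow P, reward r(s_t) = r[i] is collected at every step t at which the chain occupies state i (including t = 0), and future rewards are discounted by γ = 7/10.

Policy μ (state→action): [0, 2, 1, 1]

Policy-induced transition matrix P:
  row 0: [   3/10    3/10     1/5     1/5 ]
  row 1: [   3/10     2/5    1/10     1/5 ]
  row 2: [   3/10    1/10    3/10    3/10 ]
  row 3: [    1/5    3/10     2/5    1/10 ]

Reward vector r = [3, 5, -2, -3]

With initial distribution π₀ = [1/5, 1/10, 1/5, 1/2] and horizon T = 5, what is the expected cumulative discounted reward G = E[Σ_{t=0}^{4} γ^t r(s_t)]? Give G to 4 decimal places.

t=0: π = [0.2000, 0.1000, 0.2000, 0.5000], E[r] = -0.8000, γ^t·E[r] = -0.800000, running G = -0.800000
t=1: π = [0.2500, 0.2700, 0.3100, 0.1700], E[r] = 0.9700, γ^t·E[r] = 0.679000, running G = -0.121000
t=2: π = [0.2830, 0.2650, 0.2380, 0.2140], E[r] = 1.0560, γ^t·E[r] = 0.517440, running G = 0.396440
t=3: π = [0.2786, 0.2789, 0.2401, 0.2024], E[r] = 1.1429, γ^t·E[r] = 0.392015, running G = 0.788455
t=4: π = [0.2798, 0.2799, 0.2366, 0.2038], E[r] = 1.1541, γ^t·E[r] = 0.277104, running G = 1.065559

G = 1.0656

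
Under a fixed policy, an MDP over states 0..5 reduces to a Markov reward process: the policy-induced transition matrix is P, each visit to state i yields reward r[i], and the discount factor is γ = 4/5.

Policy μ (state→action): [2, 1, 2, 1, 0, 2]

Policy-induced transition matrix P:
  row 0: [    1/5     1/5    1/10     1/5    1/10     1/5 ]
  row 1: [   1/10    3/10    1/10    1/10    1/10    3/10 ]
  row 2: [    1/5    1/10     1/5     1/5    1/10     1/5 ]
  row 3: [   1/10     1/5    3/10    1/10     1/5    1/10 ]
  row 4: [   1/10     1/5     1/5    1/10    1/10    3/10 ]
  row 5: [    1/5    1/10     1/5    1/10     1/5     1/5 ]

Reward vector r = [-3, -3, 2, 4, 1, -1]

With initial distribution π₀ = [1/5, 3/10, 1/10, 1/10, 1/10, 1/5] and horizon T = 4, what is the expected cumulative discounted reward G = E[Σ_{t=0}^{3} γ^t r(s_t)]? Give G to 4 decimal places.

t=0: π = [0.2000, 0.3000, 0.1000, 0.1000, 0.1000, 0.2000], E[r] = -1.0000, γ^t·E[r] = -1.000000, running G = -1.000000
t=1: π = [0.1500, 0.2000, 0.1600, 0.1300, 0.1300, 0.2300], E[r] = -0.3100, γ^t·E[r] = -0.248000, running G = -1.248000
t=2: π = [0.1540, 0.1810, 0.1780, 0.1310, 0.1360, 0.2200], E[r] = -0.2090, γ^t·E[r] = -0.133760, running G = -1.381760
t=3: π = [0.1552, 0.1783, 0.1796, 0.1332, 0.1351, 0.2186], E[r] = -0.1920, γ^t·E[r] = -0.098304, running G = -1.480064

G = -1.4801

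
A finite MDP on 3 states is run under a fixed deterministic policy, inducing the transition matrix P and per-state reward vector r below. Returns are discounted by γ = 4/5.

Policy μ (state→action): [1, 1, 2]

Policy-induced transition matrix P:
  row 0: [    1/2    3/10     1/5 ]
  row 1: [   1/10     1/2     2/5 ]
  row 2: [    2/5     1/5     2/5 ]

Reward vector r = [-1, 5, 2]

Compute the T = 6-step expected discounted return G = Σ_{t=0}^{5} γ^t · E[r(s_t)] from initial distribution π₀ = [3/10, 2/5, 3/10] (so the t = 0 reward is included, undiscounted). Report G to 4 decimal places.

G = 7.7962

t=0: π = [0.3000, 0.4000, 0.3000], E[r] = 2.3000, γ^t·E[r] = 2.300000, running G = 2.300000
t=1: π = [0.3100, 0.3500, 0.3400], E[r] = 2.1200, γ^t·E[r] = 1.696000, running G = 3.996000
t=2: π = [0.3260, 0.3360, 0.3380], E[r] = 2.0300, γ^t·E[r] = 1.299200, running G = 5.295200
t=3: π = [0.3318, 0.3334, 0.3348], E[r] = 2.0048, γ^t·E[r] = 1.026458, running G = 6.321658
t=4: π = [0.3332, 0.3332, 0.3336], E[r] = 2.0001, γ^t·E[r] = 0.819249, running G = 7.140907
t=5: π = [0.3334, 0.3333, 0.3334], E[r] = 1.9998, γ^t·E[r] = 0.655281, running G = 7.796188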